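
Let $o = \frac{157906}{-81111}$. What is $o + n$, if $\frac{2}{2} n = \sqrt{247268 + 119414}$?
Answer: $- \frac{157906}{81111} + \sqrt{366682} \approx 603.6$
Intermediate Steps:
$o = - \frac{157906}{81111}$ ($o = 157906 \left(- \frac{1}{81111}\right) = - \frac{157906}{81111} \approx -1.9468$)
$n = \sqrt{366682}$ ($n = \sqrt{247268 + 119414} = \sqrt{366682} \approx 605.54$)
$o + n = - \frac{157906}{81111} + \sqrt{366682}$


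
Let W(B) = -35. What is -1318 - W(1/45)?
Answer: -1283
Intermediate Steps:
-1318 - W(1/45) = -1318 - 1*(-35) = -1318 + 35 = -1283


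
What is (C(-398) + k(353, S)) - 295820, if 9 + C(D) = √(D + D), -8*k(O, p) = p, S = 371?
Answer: -2367003/8 + 2*I*√199 ≈ -2.9588e+5 + 28.213*I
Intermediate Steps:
k(O, p) = -p/8
C(D) = -9 + √2*√D (C(D) = -9 + √(D + D) = -9 + √(2*D) = -9 + √2*√D)
(C(-398) + k(353, S)) - 295820 = ((-9 + √2*√(-398)) - ⅛*371) - 295820 = ((-9 + √2*(I*√398)) - 371/8) - 295820 = ((-9 + 2*I*√199) - 371/8) - 295820 = (-443/8 + 2*I*√199) - 295820 = -2367003/8 + 2*I*√199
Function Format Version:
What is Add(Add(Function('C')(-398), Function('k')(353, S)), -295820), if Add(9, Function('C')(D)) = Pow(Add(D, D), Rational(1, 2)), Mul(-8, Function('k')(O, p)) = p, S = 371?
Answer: Add(Rational(-2367003, 8), Mul(2, I, Pow(199, Rational(1, 2)))) ≈ Add(-2.9588e+5, Mul(28.213, I))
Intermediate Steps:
Function('k')(O, p) = Mul(Rational(-1, 8), p)
Function('C')(D) = Add(-9, Mul(Pow(2, Rational(1, 2)), Pow(D, Rational(1, 2)))) (Function('C')(D) = Add(-9, Pow(Add(D, D), Rational(1, 2))) = Add(-9, Pow(Mul(2, D), Rational(1, 2))) = Add(-9, Mul(Pow(2, Rational(1, 2)), Pow(D, Rational(1, 2)))))
Add(Add(Function('C')(-398), Function('k')(353, S)), -295820) = Add(Add(Add(-9, Mul(Pow(2, Rational(1, 2)), Pow(-398, Rational(1, 2)))), Mul(Rational(-1, 8), 371)), -295820) = Add(Add(Add(-9, Mul(Pow(2, Rational(1, 2)), Mul(I, Pow(398, Rational(1, 2))))), Rational(-371, 8)), -295820) = Add(Add(Add(-9, Mul(2, I, Pow(199, Rational(1, 2)))), Rational(-371, 8)), -295820) = Add(Add(Rational(-443, 8), Mul(2, I, Pow(199, Rational(1, 2)))), -295820) = Add(Rational(-2367003, 8), Mul(2, I, Pow(199, Rational(1, 2))))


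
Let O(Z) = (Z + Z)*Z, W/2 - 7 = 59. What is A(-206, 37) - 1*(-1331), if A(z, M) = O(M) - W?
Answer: 3937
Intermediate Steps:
W = 132 (W = 14 + 2*59 = 14 + 118 = 132)
O(Z) = 2*Z² (O(Z) = (2*Z)*Z = 2*Z²)
A(z, M) = -132 + 2*M² (A(z, M) = 2*M² - 1*132 = 2*M² - 132 = -132 + 2*M²)
A(-206, 37) - 1*(-1331) = (-132 + 2*37²) - 1*(-1331) = (-132 + 2*1369) + 1331 = (-132 + 2738) + 1331 = 2606 + 1331 = 3937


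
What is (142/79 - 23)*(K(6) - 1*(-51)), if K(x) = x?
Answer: -95475/79 ≈ -1208.5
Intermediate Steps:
(142/79 - 23)*(K(6) - 1*(-51)) = (142/79 - 23)*(6 - 1*(-51)) = (142*(1/79) - 23)*(6 + 51) = (142/79 - 23)*57 = -1675/79*57 = -95475/79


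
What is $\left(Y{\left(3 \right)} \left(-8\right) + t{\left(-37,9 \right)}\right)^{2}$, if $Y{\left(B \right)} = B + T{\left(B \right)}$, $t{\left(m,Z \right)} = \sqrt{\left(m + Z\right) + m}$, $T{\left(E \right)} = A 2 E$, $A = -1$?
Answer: $\left(24 + i \sqrt{65}\right)^{2} \approx 511.0 + 386.99 i$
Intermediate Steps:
$T{\left(E \right)} = - 2 E$ ($T{\left(E \right)} = \left(-1\right) 2 E = - 2 E$)
$t{\left(m,Z \right)} = \sqrt{Z + 2 m}$ ($t{\left(m,Z \right)} = \sqrt{\left(Z + m\right) + m} = \sqrt{Z + 2 m}$)
$Y{\left(B \right)} = - B$ ($Y{\left(B \right)} = B - 2 B = - B$)
$\left(Y{\left(3 \right)} \left(-8\right) + t{\left(-37,9 \right)}\right)^{2} = \left(\left(-1\right) 3 \left(-8\right) + \sqrt{9 + 2 \left(-37\right)}\right)^{2} = \left(\left(-3\right) \left(-8\right) + \sqrt{9 - 74}\right)^{2} = \left(24 + \sqrt{-65}\right)^{2} = \left(24 + i \sqrt{65}\right)^{2}$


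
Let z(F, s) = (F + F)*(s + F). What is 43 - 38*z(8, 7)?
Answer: -9077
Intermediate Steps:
z(F, s) = 2*F*(F + s) (z(F, s) = (2*F)*(F + s) = 2*F*(F + s))
43 - 38*z(8, 7) = 43 - 76*8*(8 + 7) = 43 - 76*8*15 = 43 - 38*240 = 43 - 9120 = -9077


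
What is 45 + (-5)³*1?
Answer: -80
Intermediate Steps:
45 + (-5)³*1 = 45 - 125*1 = 45 - 125 = -80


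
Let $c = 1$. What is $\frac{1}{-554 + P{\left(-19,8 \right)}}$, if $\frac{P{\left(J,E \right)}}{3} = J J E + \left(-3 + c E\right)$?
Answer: $\frac{1}{8125} \approx 0.00012308$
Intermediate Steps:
$P{\left(J,E \right)} = -9 + 3 E + 3 E J^{2}$ ($P{\left(J,E \right)} = 3 \left(J J E + \left(-3 + 1 E\right)\right) = 3 \left(J^{2} E + \left(-3 + E\right)\right) = 3 \left(E J^{2} + \left(-3 + E\right)\right) = 3 \left(-3 + E + E J^{2}\right) = -9 + 3 E + 3 E J^{2}$)
$\frac{1}{-554 + P{\left(-19,8 \right)}} = \frac{1}{-554 + \left(-9 + 3 \cdot 8 + 3 \cdot 8 \left(-19\right)^{2}\right)} = \frac{1}{-554 + \left(-9 + 24 + 3 \cdot 8 \cdot 361\right)} = \frac{1}{-554 + \left(-9 + 24 + 8664\right)} = \frac{1}{-554 + 8679} = \frac{1}{8125}$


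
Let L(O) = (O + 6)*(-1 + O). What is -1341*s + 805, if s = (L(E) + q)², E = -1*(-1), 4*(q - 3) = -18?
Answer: -8849/4 ≈ -2212.3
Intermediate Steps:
q = -3/2 (q = 3 + (¼)*(-18) = 3 - 9/2 = -3/2 ≈ -1.5000)
E = 1
L(O) = (-1 + O)*(6 + O) (L(O) = (6 + O)*(-1 + O) = (-1 + O)*(6 + O))
s = 9/4 (s = ((-6 + 1² + 5*1) - 3/2)² = ((-6 + 1 + 5) - 3/2)² = (0 - 3/2)² = (-3/2)² = 9/4 ≈ 2.2500)
-1341*s + 805 = -1341*9/4 + 805 = -12069/4 + 805 = -8849/4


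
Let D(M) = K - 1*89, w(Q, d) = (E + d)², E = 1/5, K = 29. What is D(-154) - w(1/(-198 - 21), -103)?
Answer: -265696/25 ≈ -10628.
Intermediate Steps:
E = ⅕ ≈ 0.20000
w(Q, d) = (⅕ + d)²
D(M) = -60 (D(M) = 29 - 1*89 = 29 - 89 = -60)
D(-154) - w(1/(-198 - 21), -103) = -60 - (1 + 5*(-103))²/25 = -60 - (1 - 515)²/25 = -60 - (-514)²/25 = -60 - 264196/25 = -265696/25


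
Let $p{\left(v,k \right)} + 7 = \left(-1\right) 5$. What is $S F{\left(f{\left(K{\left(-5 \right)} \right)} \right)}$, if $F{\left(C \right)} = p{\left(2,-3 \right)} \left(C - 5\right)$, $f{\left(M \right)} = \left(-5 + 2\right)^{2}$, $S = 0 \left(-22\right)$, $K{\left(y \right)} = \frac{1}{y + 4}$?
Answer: $0$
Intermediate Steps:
$p{\left(v,k \right)} = -12$ ($p{\left(v,k \right)} = -7 - 5 = -12$)
$K{\left(y \right)} = \frac{1}{4 + y}$
$S = 0$
$f{\left(M \right)} = 9$ ($f{\left(M \right)} = \left(-3\right)^{2} = 9$)
$F{\left(C \right)} = 60 - 12 C$ ($F{\left(C \right)} = - 12 \left(C - 5\right) = - 12 \left(-5 + C\right) = 60 - 12 C$)
$S F{\left(f{\left(K{\left(-5 \right)} \right)} \right)} = 0 \left(60 - 108\right) = 0 \left(-48\right) = 0$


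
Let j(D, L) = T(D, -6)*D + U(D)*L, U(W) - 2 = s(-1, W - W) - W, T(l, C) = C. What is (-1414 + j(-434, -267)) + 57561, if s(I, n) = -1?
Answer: -57394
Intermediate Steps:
U(W) = 1 - W (U(W) = 2 + (-1 - W) = 1 - W)
j(D, L) = -6*D + L*(1 - D) (j(D, L) = -6*D + (1 - D)*L = -6*D + L*(1 - D))
(-1414 + j(-434, -267)) + 57561 = (-1414 + (-267 - 6*(-434) - 1*(-434)*(-267))) + 57561 = (-1414 + (-267 + 2604 - 115878)) + 57561 = (-1414 - 113541) + 57561 = -114955 + 57561 = -57394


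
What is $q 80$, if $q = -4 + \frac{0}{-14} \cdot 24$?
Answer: $-320$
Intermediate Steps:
$q = -4$ ($q = -4 + 0 \left(- \frac{1}{14}\right) 24 = -4 + 0 \cdot 24 = -4 + 0 = -4$)
$q 80 = \left(-4\right) 80 = -320$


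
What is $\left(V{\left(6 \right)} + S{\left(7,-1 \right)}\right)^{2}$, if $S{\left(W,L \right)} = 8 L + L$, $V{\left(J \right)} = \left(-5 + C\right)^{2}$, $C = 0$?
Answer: $256$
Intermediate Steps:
$V{\left(J \right)} = 25$ ($V{\left(J \right)} = \left(-5 + 0\right)^{2} = \left(-5\right)^{2} = 25$)
$S{\left(W,L \right)} = 9 L$
$\left(V{\left(6 \right)} + S{\left(7,-1 \right)}\right)^{2} = \left(25 + 9 \left(-1\right)\right)^{2} = \left(25 - 9\right)^{2} = 16^{2} = 256$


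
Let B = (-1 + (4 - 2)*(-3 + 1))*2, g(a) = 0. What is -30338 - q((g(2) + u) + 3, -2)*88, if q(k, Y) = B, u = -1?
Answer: -29458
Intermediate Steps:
B = -10 (B = (-1 + 2*(-2))*2 = (-1 - 4)*2 = -5*2 = -10)
q(k, Y) = -10
-30338 - q((g(2) + u) + 3, -2)*88 = -30338 - (-10)*88 = -30338 - 1*(-880) = -30338 + 880 = -29458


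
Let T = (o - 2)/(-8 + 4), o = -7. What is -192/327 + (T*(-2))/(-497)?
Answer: -62635/108346 ≈ -0.57810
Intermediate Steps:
T = 9/4 (T = (-7 - 2)/(-8 + 4) = -9/(-4) = -9*(-¼) = 9/4 ≈ 2.2500)
-192/327 + (T*(-2))/(-497) = -192/327 + ((9/4)*(-2))/(-497) = -192*1/327 - 9/2*(-1/497) = -64/109 + 9/994 = -62635/108346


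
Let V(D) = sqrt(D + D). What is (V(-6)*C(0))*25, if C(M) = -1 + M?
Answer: -50*I*sqrt(3) ≈ -86.603*I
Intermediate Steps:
V(D) = sqrt(2)*sqrt(D) (V(D) = sqrt(2*D) = sqrt(2)*sqrt(D))
(V(-6)*C(0))*25 = ((sqrt(2)*sqrt(-6))*(-1 + 0))*25 = ((sqrt(2)*(I*sqrt(6)))*(-1))*25 = ((2*I*sqrt(3))*(-1))*25 = -2*I*sqrt(3)*25 = -50*I*sqrt(3)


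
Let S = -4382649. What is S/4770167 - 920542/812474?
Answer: -3975963717070/1937818331579 ≈ -2.0518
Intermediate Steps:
S/4770167 - 920542/812474 = -4382649/4770167 - 920542/812474 = -4382649*1/4770167 - 920542*1/812474 = -4382649/4770167 - 460271/406237 = -3975963717070/1937818331579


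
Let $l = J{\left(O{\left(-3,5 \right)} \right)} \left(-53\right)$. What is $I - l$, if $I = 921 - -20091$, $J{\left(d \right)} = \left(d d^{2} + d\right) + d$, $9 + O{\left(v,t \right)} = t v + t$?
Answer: $-344529$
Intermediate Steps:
$O{\left(v,t \right)} = -9 + t + t v$ ($O{\left(v,t \right)} = -9 + \left(t v + t\right) = -9 + \left(t + t v\right) = -9 + t + t v$)
$J{\left(d \right)} = d^{3} + 2 d$ ($J{\left(d \right)} = \left(d^{3} + d\right) + d = \left(d + d^{3}\right) + d = d^{3} + 2 d$)
$I = 21012$ ($I = 921 + 20091 = 21012$)
$l = 365541$ ($l = \left(-9 + 5 + 5 \left(-3\right)\right) \left(2 + \left(-9 + 5 + 5 \left(-3\right)\right)^{2}\right) \left(-53\right) = \left(-9 + 5 - 15\right) \left(2 + \left(-9 + 5 - 15\right)^{2}\right) \left(-53\right) = - 19 \left(2 + \left(-19\right)^{2}\right) \left(-53\right) = - 19 \left(2 + 361\right) \left(-53\right) = \left(-19\right) 363 \left(-53\right) = \left(-6897\right) \left(-53\right) = 365541$)
$I - l = 21012 - 365541 = -344529$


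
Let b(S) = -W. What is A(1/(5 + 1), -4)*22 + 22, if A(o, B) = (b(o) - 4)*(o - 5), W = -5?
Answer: -253/3 ≈ -84.333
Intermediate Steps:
b(S) = 5 (b(S) = -1*(-5) = 5)
A(o, B) = -5 + o (A(o, B) = (5 - 4)*(o - 5) = 1*(-5 + o) = -5 + o)
A(1/(5 + 1), -4)*22 + 22 = (-5 + 1/(5 + 1))*22 + 22 = (-5 + 1/6)*22 + 22 = -29/6*22 + 22 = -319/3 + 22 = -253/3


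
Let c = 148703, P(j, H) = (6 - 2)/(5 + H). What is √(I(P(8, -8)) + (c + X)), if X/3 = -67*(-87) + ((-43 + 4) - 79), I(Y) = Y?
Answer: 4*√93282/3 ≈ 407.23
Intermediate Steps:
P(j, H) = 4/(5 + H)
X = 17133 (X = 3*(-67*(-87) + ((-43 + 4) - 79)) = 3*(5829 + (-39 - 79)) = 3*(5829 - 118) = 3*5711 = 17133)
√(I(P(8, -8)) + (c + X)) = √(4/(5 - 8) + (148703 + 17133)) = √(4/(-3) + 165836) = √(4*(-⅓) + 165836) = √(-4/3 + 165836) = √(497504/3) = 4*√93282/3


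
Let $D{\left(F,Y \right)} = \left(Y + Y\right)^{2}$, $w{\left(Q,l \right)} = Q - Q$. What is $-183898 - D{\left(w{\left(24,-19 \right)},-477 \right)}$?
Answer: $-1094014$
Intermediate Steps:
$w{\left(Q,l \right)} = 0$
$D{\left(F,Y \right)} = 4 Y^{2}$ ($D{\left(F,Y \right)} = \left(2 Y\right)^{2} = 4 Y^{2}$)
$-183898 - D{\left(w{\left(24,-19 \right)},-477 \right)} = -183898 - 4 \left(-477\right)^{2} = -183898 - 4 \cdot 227529 = -183898 - 910116 = -1094014$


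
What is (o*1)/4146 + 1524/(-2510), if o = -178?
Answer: -1691321/2601615 ≈ -0.65010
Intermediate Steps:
(o*1)/4146 + 1524/(-2510) = -178*1/4146 + 1524/(-2510) = -178*1/4146 + 1524*(-1/2510) = -89/2073 - 762/1255 = -1691321/2601615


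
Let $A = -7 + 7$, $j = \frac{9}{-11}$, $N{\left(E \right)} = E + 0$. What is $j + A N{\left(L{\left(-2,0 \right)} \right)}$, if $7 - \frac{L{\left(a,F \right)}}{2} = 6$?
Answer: $- \frac{9}{11} \approx -0.81818$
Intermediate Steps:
$L{\left(a,F \right)} = 2$ ($L{\left(a,F \right)} = 14 - 12 = 2$)
$N{\left(E \right)} = E$
$j = - \frac{9}{11}$ ($j = 9 \left(- \frac{1}{11}\right) = - \frac{9}{11} \approx -0.81818$)
$A = 0$
$j + A N{\left(L{\left(-2,0 \right)} \right)} = - \frac{9}{11} + 0 \cdot 2 = - \frac{9}{11} + 0 = - \frac{9}{11}$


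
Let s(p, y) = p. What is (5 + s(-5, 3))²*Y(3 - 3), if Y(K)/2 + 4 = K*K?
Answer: 0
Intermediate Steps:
Y(K) = -8 + 2*K² (Y(K) = -8 + 2*(K*K) = -8 + 2*K²)
(5 + s(-5, 3))²*Y(3 - 3) = (5 - 5)²*(-8 + 2*(3 - 3)²) = 0²*(-8 + 2*0²) = 0*(-8 + 2*0) = 0*(-8 + 0) = 0*(-8) = 0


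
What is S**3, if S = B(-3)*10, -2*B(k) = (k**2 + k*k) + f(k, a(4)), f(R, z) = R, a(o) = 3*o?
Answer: -421875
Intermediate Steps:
B(k) = -k**2 - k/2 (B(k) = -((k**2 + k*k) + k)/2 = -((k**2 + k**2) + k)/2 = -(2*k**2 + k)/2 = -(k + 2*k**2)/2 = -k**2 - k/2)
S = -75 (S = -1*(-3)*(1/2 - 3)*10 = -1*(-3)*(-5/2)*10 = -15/2*10 = -75)
S**3 = (-75)**3 = -421875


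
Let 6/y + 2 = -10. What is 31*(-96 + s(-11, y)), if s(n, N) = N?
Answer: -5983/2 ≈ -2991.5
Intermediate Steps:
y = -½ (y = 6/(-2 - 10) = 6/(-12) = 6*(-1/12) = -½ ≈ -0.50000)
31*(-96 + s(-11, y)) = 31*(-96 - ½) = 31*(-193/2) = -5983/2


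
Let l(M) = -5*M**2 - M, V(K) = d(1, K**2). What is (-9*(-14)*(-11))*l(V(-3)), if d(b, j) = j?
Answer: 573804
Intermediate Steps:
V(K) = K**2
l(M) = -M - 5*M**2
(-9*(-14)*(-11))*l(V(-3)) = (-9*(-14)*(-11))*(-1*(-3)**2*(1 + 5*(-3)**2)) = (126*(-11))*(-1*9*(1 + 5*9)) = -(-1386)*9*(1 + 45) = -(-1386)*9*46 = -1386*(-414) = 573804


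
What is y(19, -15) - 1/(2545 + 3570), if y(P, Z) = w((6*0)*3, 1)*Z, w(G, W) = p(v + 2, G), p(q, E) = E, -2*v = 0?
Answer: -1/6115 ≈ -0.00016353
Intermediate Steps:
v = 0 (v = -½*0 = 0)
w(G, W) = G
y(P, Z) = 0 (y(P, Z) = ((6*0)*3)*Z = (0*3)*Z = 0*Z = 0)
y(19, -15) - 1/(2545 + 3570) = 0 - 1/(2545 + 3570) = 0 - 1/6115 = -1/6115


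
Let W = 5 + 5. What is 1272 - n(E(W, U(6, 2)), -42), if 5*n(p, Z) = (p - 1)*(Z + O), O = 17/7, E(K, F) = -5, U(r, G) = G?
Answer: 42858/35 ≈ 1224.5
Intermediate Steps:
W = 10
O = 17/7 (O = 17*(⅐) = 17/7 ≈ 2.4286)
n(p, Z) = (-1 + p)*(17/7 + Z)/5 (n(p, Z) = ((p - 1)*(Z + 17/7))/5 = ((-1 + p)*(17/7 + Z))/5 = (-1 + p)*(17/7 + Z)/5)
1272 - n(E(W, U(6, 2)), -42) = 1272 - (-17/35 - ⅕*(-42) + (17/35)*(-5) + (⅕)*(-42)*(-5)) = 1272 - (-17/35 + 42/5 - 17/7 + 42) = 1272 - 1*1662/35 = 1272 - 1662/35 = 42858/35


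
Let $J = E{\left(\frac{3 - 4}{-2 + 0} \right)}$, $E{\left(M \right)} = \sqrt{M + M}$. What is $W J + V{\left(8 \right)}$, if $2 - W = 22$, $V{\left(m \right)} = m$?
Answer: $-12$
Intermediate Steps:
$E{\left(M \right)} = \sqrt{2} \sqrt{M}$ ($E{\left(M \right)} = \sqrt{2 M} = \sqrt{2} \sqrt{M}$)
$J = 1$ ($J = \sqrt{2} \sqrt{\frac{3 - 4}{-2 + 0}} = \sqrt{2} \sqrt{- \frac{1}{-2}} = \sqrt{2} \sqrt{\left(-1\right) \left(- \frac{1}{2}\right)} = \frac{\sqrt{2}}{\sqrt{2}} = \sqrt{2} \frac{\sqrt{2}}{2} = 1$)
$W = -20$ ($W = 2 - 22 = -20$)
$W J + V{\left(8 \right)} = \left(-20\right) 1 + 8 = -20 + 8 = -12$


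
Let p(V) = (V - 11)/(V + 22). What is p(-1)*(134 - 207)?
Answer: 292/7 ≈ 41.714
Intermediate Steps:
p(V) = (-11 + V)/(22 + V)
p(-1)*(134 - 207) = ((-11 - 1)/(22 - 1))*(134 - 207) = (-12/21)*(-73) = ((1/21)*(-12))*(-73) = -4/7*(-73) = 292/7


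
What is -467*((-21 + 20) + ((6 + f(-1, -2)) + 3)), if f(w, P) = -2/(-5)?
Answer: -19614/5 ≈ -3922.8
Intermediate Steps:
f(w, P) = ⅖ (f(w, P) = -2*(-⅕) = ⅖)
-467*((-21 + 20) + ((6 + f(-1, -2)) + 3)) = -467*((-21 + 20) + ((6 + ⅖) + 3)) = -467*(-1 + (32/5 + 3)) = -467*(-1 + 47/5) = -467*42/5 = -19614/5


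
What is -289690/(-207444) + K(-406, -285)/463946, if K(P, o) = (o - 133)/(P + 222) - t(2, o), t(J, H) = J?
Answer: 52393443755/37518385128 ≈ 1.3965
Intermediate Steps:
K(P, o) = -2 + (-133 + o)/(222 + P) (K(P, o) = (o - 133)/(P + 222) - 1*2 = (-133 + o)/(222 + P) - 2 = -2 + (-133 + o)/(222 + P))
-289690/(-207444) + K(-406, -285)/463946 = -289690/(-207444) + ((-577 - 285 - 2*(-406))/(222 - 406))/463946 = -289690*(-1/207444) + ((-577 - 285 + 812)/(-184))*(1/463946) = 2455/1758 - 1/184*(-50)*(1/463946) = 2455/1758 + (25/92)*(1/463946) = 2455/1758 + 25/42683032 = 52393443755/37518385128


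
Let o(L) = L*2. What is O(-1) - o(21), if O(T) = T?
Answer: -43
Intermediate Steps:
o(L) = 2*L
O(-1) - o(21) = -1 - 2*21 = -1 - 1*42 = -1 - 42 = -43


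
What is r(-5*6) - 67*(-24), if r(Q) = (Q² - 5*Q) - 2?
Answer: 2656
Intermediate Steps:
r(Q) = -2 + Q² - 5*Q
r(-5*6) - 67*(-24) = (-2 + (-5*6)² - (-25)*6) - 67*(-24) = (-2 + (-30)² - 5*(-30)) + 1608 = (-2 + 900 + 150) + 1608 = 1048 + 1608 = 2656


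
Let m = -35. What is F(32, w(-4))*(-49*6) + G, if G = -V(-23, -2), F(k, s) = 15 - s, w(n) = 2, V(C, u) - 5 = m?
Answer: -3792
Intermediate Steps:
V(C, u) = -30 (V(C, u) = 5 - 35 = -30)
G = 30 (G = -1*(-30) = 30)
F(32, w(-4))*(-49*6) + G = (15 - 1*2)*(-49*6) + 30 = (15 - 2)*(-294) + 30 = 13*(-294) + 30 = -3822 + 30 = -3792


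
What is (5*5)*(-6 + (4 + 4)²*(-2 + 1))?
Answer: -1750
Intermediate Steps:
(5*5)*(-6 + (4 + 4)²*(-2 + 1)) = 25*(-6 + 8²*(-1)) = 25*(-6 + 64*(-1)) = 25*(-6 - 64) = 25*(-70) = -1750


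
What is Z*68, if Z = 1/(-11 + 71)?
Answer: 17/15 ≈ 1.1333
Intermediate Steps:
Z = 1/60 ≈ 0.016667
Z*68 = (1/60)*68 = 17/15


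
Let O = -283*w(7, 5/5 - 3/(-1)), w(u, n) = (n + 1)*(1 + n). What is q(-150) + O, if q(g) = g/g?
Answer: -7074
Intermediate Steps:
w(u, n) = (1 + n)² (w(u, n) = (1 + n)*(1 + n) = (1 + n)²)
q(g) = 1
O = -7075 (O = -283*(1 + (5/5 - 3/(-1)))² = -283*(1 + (5*(⅕) - 3*(-1)))² = -283*(1 + (1 + 3))² = -283*(1 + 4)² = -283*5² = -283*25 = -7075)
q(-150) + O = 1 - 7075 = -7074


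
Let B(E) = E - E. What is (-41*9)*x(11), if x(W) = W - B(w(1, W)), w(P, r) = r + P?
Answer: -4059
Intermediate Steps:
w(P, r) = P + r
B(E) = 0
x(W) = W (x(W) = W - 1*0 = W + 0 = W)
(-41*9)*x(11) = -41*9*11 = -369*11 = -4059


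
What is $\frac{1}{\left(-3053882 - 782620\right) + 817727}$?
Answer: $- \frac{1}{3018775} \approx -3.3126 \cdot 10^{-7}$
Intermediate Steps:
$\frac{1}{\left(-3053882 - 782620\right) + 817727} = \frac{1}{-3836502 + 817727} = \frac{1}{-3018775} = - \frac{1}{3018775}$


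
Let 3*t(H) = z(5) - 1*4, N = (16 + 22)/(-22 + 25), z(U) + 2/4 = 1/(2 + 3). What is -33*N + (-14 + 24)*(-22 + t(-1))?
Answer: -1957/3 ≈ -652.33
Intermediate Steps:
z(U) = -3/10 (z(U) = -1/2 + 1/(2 + 3) = -1/2 + 1/5 = -3/10)
N = 38/3 ≈ 12.667
t(H) = -43/30 (t(H) = (-3/10 - 1*4)/3 = (-3/10 - 4)/3 = (1/3)*(-43/10) = -43/30)
-33*N + (-14 + 24)*(-22 + t(-1)) = -33*38/3 + (-14 + 24)*(-22 - 43/30) = -418 + 10*(-703/30) = -418 - 703/3 = -1957/3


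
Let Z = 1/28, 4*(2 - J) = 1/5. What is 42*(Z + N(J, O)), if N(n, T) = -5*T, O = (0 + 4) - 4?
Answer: 3/2 ≈ 1.5000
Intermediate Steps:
J = 39/20 (J = 2 - ¼/5 = 2 - ¼*⅕ = 2 - 1/20 = 39/20 ≈ 1.9500)
O = 0 (O = 4 - 4 = 0)
Z = 1/28 ≈ 0.035714
42*(Z + N(J, O)) = 42*(1/28 - 5*0) = 42*(1/28 + 0) = 42*(1/28) = 3/2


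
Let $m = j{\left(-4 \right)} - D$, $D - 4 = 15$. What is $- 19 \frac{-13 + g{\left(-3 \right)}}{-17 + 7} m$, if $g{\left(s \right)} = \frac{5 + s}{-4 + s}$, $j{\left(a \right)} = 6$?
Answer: $\frac{22971}{70} \approx 328.16$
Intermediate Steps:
$D = 19$ ($D = 4 + 15 = 19$)
$g{\left(s \right)} = \frac{5 + s}{-4 + s}$
$m = -13$ ($m = 6 - 19 = -13$)
$- 19 \frac{-13 + g{\left(-3 \right)}}{-17 + 7} m = - 19 \frac{-13 + \frac{5 - 3}{-4 - 3}}{-17 + 7} \left(-13\right) = - 19 \frac{-13 + \frac{1}{-7} \cdot 2}{-10} \left(-13\right) = - 19 \left(-13 - \frac{2}{7}\right) \left(- \frac{1}{10}\right) \left(-13\right) = - 19 \left(\left(- \frac{93}{7}\right) \left(- \frac{1}{10}\right)\right) \left(-13\right) = \left(-19\right) \frac{93}{70} \left(-13\right) = \left(- \frac{1767}{70}\right) \left(-13\right) = \frac{22971}{70}$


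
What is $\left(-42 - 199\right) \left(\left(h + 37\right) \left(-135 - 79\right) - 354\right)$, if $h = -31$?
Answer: $394758$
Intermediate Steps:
$\left(-42 - 199\right) \left(\left(h + 37\right) \left(-135 - 79\right) - 354\right) = \left(-42 - 199\right) \left(\left(-31 + 37\right) \left(-135 - 79\right) - 354\right) = - 241 \left(6 \left(-214\right) - 354\right) = - 241 \left(-1284 - 354\right) = \left(-241\right) \left(-1638\right) = 394758$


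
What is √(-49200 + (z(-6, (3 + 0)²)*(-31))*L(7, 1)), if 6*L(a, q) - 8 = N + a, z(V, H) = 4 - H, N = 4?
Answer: I*√1753530/6 ≈ 220.7*I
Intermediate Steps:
L(a, q) = 2 + a/6 (L(a, q) = 4/3 + (4 + a)/6 = 4/3 + (⅔ + a/6) = 2 + a/6)
√(-49200 + (z(-6, (3 + 0)²)*(-31))*L(7, 1)) = √(-49200 + ((4 - (3 + 0)²)*(-31))*(2 + (⅙)*7)) = √(-49200 + ((4 - 1*3²)*(-31))*(2 + 7/6)) = √(-49200 + ((4 - 1*9)*(-31))*(19/6)) = √(-49200 + ((4 - 9)*(-31))*(19/6)) = √(-49200 - 5*(-31)*(19/6)) = √(-49200 + 155*(19/6)) = √(-49200 + 2945/6) = √(-292255/6) = I*√1753530/6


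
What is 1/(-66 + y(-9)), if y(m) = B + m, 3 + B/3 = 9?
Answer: -1/57 ≈ -0.017544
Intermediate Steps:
B = 18 (B = -9 + 3*9 = -9 + 27 = 18)
y(m) = 18 + m
1/(-66 + y(-9)) = 1/(-66 + (18 - 9)) = 1/(-66 + 9) = 1/(-57) = -1/57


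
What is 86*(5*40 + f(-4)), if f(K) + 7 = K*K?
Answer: 17974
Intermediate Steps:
f(K) = -7 + K**2 (f(K) = -7 + K*K = -7 + K**2)
86*(5*40 + f(-4)) = 86*(5*40 + (-7 + (-4)**2)) = 86*(200 + (-7 + 16)) = 86*(200 + 9) = 86*209 = 17974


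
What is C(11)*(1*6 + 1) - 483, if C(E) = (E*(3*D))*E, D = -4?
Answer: -10647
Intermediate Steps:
C(E) = -12*E² (C(E) = (E*(3*(-4)))*E = (E*(-12))*E = (-12*E)*E = -12*E²)
C(11)*(1*6 + 1) - 483 = (-12*11²)*(1*6 + 1) - 483 = (-12*121)*(6 + 1) - 483 = -1452*7 - 483 = -10164 - 483 = -10647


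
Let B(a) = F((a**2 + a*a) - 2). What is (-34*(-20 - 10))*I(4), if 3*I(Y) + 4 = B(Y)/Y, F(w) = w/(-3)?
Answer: -2210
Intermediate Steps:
F(w) = -w/3 (F(w) = w*(-1/3) = -w/3)
B(a) = 2/3 - 2*a**2/3 (B(a) = -((a**2 + a*a) - 2)/3 = -((a**2 + a**2) - 2)/3 = -(2*a**2 - 2)/3 = -(-2 + 2*a**2)/3 = 2/3 - 2*a**2/3)
I(Y) = -4/3 + (2/3 - 2*Y**2/3)/(3*Y) (I(Y) = -4/3 + ((2/3 - 2*Y**2/3)/Y)/3 = -4/3 + (2/3 - 2*Y**2/3)/(3*Y))
(-34*(-20 - 10))*I(4) = (-34*(-20 - 10))*((2/9)*(1 - 1*4**2 - 6*4)/4) = (-34*(-30))*((2/9)*(1/4)*(1 - 1*16 - 24)) = 1020*((2/9)*(1/4)*(1 - 16 - 24)) = 1020*((2/9)*(1/4)*(-39)) = 1020*(-13/6) = -2210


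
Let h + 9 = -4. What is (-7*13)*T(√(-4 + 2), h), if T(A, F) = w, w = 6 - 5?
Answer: -91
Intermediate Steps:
h = -13 (h = -9 - 4 = -13)
w = 1
T(A, F) = 1
(-7*13)*T(√(-4 + 2), h) = -7*13*1 = -91*1 = -91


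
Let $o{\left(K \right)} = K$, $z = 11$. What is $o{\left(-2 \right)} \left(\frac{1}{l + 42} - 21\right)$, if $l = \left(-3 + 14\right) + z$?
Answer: $\frac{1343}{32} \approx 41.969$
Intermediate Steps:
$l = 22$ ($l = \left(-3 + 14\right) + 11 = 11 + 11 = 22$)
$o{\left(-2 \right)} \left(\frac{1}{l + 42} - 21\right) = - 2 \left(\frac{1}{22 + 42} - 21\right) = - 2 \left(\frac{1}{64} - 21\right) = \left(-2\right) \left(- \frac{1343}{64}\right) = \frac{1343}{32}$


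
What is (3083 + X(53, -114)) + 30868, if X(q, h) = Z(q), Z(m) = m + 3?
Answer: 34007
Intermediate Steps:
Z(m) = 3 + m
X(q, h) = 3 + q
(3083 + X(53, -114)) + 30868 = (3083 + (3 + 53)) + 30868 = (3083 + 56) + 30868 = 3139 + 30868 = 34007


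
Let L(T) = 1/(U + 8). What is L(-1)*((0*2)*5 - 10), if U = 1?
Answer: -10/9 ≈ -1.1111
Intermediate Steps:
L(T) = ⅑ (L(T) = 1/(1 + 8) = 1/9 = ⅑)
L(-1)*((0*2)*5 - 10) = ((0*2)*5 - 10)/9 = (0*5 - 10)/9 = (0 - 10)/9 = (⅑)*(-10) = -10/9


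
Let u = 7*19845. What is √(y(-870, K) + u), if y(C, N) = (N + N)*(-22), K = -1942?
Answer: √224363 ≈ 473.67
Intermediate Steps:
u = 138915
y(C, N) = -44*N (y(C, N) = (2*N)*(-22) = -44*N)
√(y(-870, K) + u) = √(-44*(-1942) + 138915) = √(85448 + 138915) = √224363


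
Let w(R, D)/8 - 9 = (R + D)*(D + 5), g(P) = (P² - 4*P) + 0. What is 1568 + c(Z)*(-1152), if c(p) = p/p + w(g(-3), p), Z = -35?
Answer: -3953248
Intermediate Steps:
g(P) = P² - 4*P
w(R, D) = 72 + 8*(5 + D)*(D + R) (w(R, D) = 72 + 8*((R + D)*(D + 5)) = 72 + 8*((D + R)*(5 + D)) = 72 + 8*((5 + D)*(D + R)) = 72 + 8*(5 + D)*(D + R))
c(p) = 913 + 8*p² + 208*p (c(p) = p/p + (72 + 8*p² + 40*p + 40*(-3*(-4 - 3)) + 8*p*(-3*(-4 - 3))) = 1 + (72 + 8*p² + 40*p + 40*(-3*(-7)) + 8*p*(-3*(-7))) = 1 + (72 + 8*p² + 40*p + 40*21 + 8*p*21) = 1 + (72 + 8*p² + 40*p + 840 + 168*p) = 1 + (912 + 8*p² + 208*p) = 913 + 8*p² + 208*p)
1568 + c(Z)*(-1152) = 1568 + (913 + 8*(-35)² + 208*(-35))*(-1152) = 1568 + (913 + 8*1225 - 7280)*(-1152) = 1568 + (913 + 9800 - 7280)*(-1152) = 1568 + 3433*(-1152) = 1568 - 3954816 = -3953248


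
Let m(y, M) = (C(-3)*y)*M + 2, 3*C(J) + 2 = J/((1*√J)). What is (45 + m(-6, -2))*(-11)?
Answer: -429 - 44*I*√3 ≈ -429.0 - 76.21*I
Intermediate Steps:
C(J) = -⅔ + √J/3 (C(J) = -⅔ + (J/((1*√J)))/3 = -⅔ + (J/(√J))/3 = -⅔ + (J/√J)/3 = -⅔ + √J/3)
m(y, M) = 2 + M*y*(-⅔ + I*√3/3) (m(y, M) = ((-⅔ + √(-3)/3)*y)*M + 2 = ((-⅔ + (I*√3)/3)*y)*M + 2 = ((-⅔ + I*√3/3)*y)*M + 2 = (y*(-⅔ + I*√3/3))*M + 2 = M*y*(-⅔ + I*√3/3) + 2 = 2 + M*y*(-⅔ + I*√3/3))
(45 + m(-6, -2))*(-11) = (45 + (2 - ⅓*(-2)*(-6)*(2 - I*√3)))*(-11) = (45 + (2 + (-8 + 4*I*√3)))*(-11) = (45 + (-6 + 4*I*√3))*(-11) = (39 + 4*I*√3)*(-11) = -429 - 44*I*√3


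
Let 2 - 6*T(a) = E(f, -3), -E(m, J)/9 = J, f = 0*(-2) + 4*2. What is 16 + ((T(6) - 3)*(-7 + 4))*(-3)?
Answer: -97/2 ≈ -48.500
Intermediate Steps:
f = 8 (f = 0 + 8 = 8)
E(m, J) = -9*J
T(a) = -25/6 (T(a) = ⅓ - (-3)*(-3)/2 = ⅓ - ⅙*27 = ⅓ - 9/2 = -25/6)
16 + ((T(6) - 3)*(-7 + 4))*(-3) = 16 + ((-25/6 - 3)*(-7 + 4))*(-3) = 16 - 43/6*(-3)*(-3) = 16 + (43/2)*(-3) = 16 - 129/2 = -97/2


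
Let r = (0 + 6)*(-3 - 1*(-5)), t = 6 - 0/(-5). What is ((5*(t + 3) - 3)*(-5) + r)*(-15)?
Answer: 2970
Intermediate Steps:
t = 6 (t = 6 - 0*(-1)/5 = 6 - 1*0 = 6 + 0 = 6)
r = 12 (r = 6*(-3 + 5) = 6*2 = 12)
((5*(t + 3) - 3)*(-5) + r)*(-15) = ((5*(6 + 3) - 3)*(-5) + 12)*(-15) = ((5*9 - 3)*(-5) + 12)*(-15) = ((45 - 3)*(-5) + 12)*(-15) = (42*(-5) + 12)*(-15) = (-210 + 12)*(-15) = -198*(-15) = 2970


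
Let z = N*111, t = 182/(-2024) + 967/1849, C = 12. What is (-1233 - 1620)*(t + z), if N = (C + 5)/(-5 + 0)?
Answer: 10062188728443/9355940 ≈ 1.0755e+6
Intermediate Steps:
N = -17/5 (N = (12 + 5)/(-5 + 0) = 17/(-5) = 17*(-⅕) = -17/5 ≈ -3.4000)
t = 810345/1871188 (t = 182*(-1/2024) + 967*(1/1849) = -91/1012 + 967/1849 = 810345/1871188 ≈ 0.43306)
z = -1887/5 (z = -17/5*111 = -1887/5 ≈ -377.40)
(-1233 - 1620)*(t + z) = (-1233 - 1620)*(810345/1871188 - 1887/5) = -2853*(-3526880031/9355940) = 10062188728443/9355940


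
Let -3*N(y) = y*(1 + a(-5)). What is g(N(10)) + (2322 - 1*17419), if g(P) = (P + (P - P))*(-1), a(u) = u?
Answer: -45331/3 ≈ -15110.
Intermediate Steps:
N(y) = 4*y/3 (N(y) = -y*(1 - 5)/3 = -y*(-4)/3 = -(-4)*y/3 = 4*y/3)
g(P) = -P (g(P) = (P + 0)*(-1) = P*(-1) = -P)
g(N(10)) + (2322 - 1*17419) = -4*10/3 + (2322 - 1*17419) = -1*40/3 + (2322 - 17419) = -40/3 - 15097 = -45331/3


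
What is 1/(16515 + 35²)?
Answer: 1/17740 ≈ 5.6370e-5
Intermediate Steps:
1/(16515 + 35²) = 1/(16515 + 1225) = 1/17740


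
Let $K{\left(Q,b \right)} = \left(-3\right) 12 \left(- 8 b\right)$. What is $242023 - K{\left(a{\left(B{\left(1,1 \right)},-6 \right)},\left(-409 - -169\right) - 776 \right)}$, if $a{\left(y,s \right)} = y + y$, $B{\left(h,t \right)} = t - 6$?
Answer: $534631$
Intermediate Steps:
$B{\left(h,t \right)} = -6 + t$
$a{\left(y,s \right)} = 2 y$
$K{\left(Q,b \right)} = 288 b$ ($K{\left(Q,b \right)} = - 36 \left(- 8 b\right) = 288 b$)
$242023 - K{\left(a{\left(B{\left(1,1 \right)},-6 \right)},\left(-409 - -169\right) - 776 \right)} = 242023 - 288 \left(\left(-409 - -169\right) - 776\right) = 242023 - 288 \left(\left(-409 + 169\right) - 776\right) = 242023 - 288 \left(-240 - 776\right) = 242023 - 288 \left(-1016\right) = 242023 - -292608 = 242023 + 292608 = 534631$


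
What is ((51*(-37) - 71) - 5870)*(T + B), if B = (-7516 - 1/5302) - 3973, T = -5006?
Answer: 342304705774/2651 ≈ 1.2912e+8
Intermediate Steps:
B = -60914679/5302 (B = (-7516 - 1*1/5302) - 3973 = (-7516 - 1/5302) - 3973 = -39849833/5302 - 3973 = -60914679/5302 ≈ -11489.)
((51*(-37) - 71) - 5870)*(T + B) = ((51*(-37) - 71) - 5870)*(-5006 - 60914679/5302) = ((-1887 - 71) - 5870)*(-87456491/5302) = (-1958 - 5870)*(-87456491/5302) = -7828*(-87456491/5302) = 342304705774/2651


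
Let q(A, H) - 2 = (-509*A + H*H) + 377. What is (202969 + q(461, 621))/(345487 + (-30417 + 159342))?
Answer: 88585/118603 ≈ 0.74690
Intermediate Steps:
q(A, H) = 379 + H² - 509*A (q(A, H) = 2 + ((-509*A + H*H) + 377) = 2 + ((-509*A + H²) + 377) = 2 + ((H² - 509*A) + 377) = 2 + (377 + H² - 509*A) = 379 + H² - 509*A)
(202969 + q(461, 621))/(345487 + (-30417 + 159342)) = (202969 + (379 + 621² - 509*461))/(345487 + (-30417 + 159342)) = (202969 + (379 + 385641 - 234649))/(345487 + 128925) = (202969 + 151371)/474412 = 354340*(1/474412) = 88585/118603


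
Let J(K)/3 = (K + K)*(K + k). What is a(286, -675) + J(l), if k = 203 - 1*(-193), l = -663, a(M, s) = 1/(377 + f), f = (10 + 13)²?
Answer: 962286157/906 ≈ 1.0621e+6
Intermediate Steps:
f = 529 (f = 23² = 529)
a(M, s) = 1/906 (a(M, s) = 1/(377 + 529) = 1/906)
k = 396 (k = 203 + 193 = 396)
J(K) = 6*K*(396 + K) (J(K) = 3*((K + K)*(K + 396)) = 3*((2*K)*(396 + K)) = 3*(2*K*(396 + K)) = 6*K*(396 + K))
a(286, -675) + J(l) = 1/906 + 6*(-663)*(396 - 663) = 1/906 + 6*(-663)*(-267) = 1/906 + 1062126 = 962286157/906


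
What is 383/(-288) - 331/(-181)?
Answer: 26005/52128 ≈ 0.49887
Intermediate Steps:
383/(-288) - 331/(-181) = 383*(-1/288) - 331*(-1/181) = -383/288 + 331/181 = 26005/52128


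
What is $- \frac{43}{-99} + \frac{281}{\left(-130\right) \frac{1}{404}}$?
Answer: $- \frac{5616643}{6435} \approx -872.83$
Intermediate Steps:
$- \frac{43}{-99} + \frac{281}{\left(-130\right) \frac{1}{404}} = \left(-43\right) \left(- \frac{1}{99}\right) + \frac{281}{\left(-130\right) \frac{1}{404}} = \frac{43}{99} + \frac{281}{- \frac{65}{202}} = \frac{43}{99} + 281 \left(- \frac{202}{65}\right) = \frac{43}{99} - \frac{56762}{65} = - \frac{5616643}{6435}$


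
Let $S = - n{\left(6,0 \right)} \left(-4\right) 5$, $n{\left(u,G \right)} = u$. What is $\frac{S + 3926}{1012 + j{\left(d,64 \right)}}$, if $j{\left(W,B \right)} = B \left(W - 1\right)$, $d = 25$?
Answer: $\frac{289}{182} \approx 1.5879$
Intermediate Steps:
$j{\left(W,B \right)} = B \left(-1 + W\right)$
$S = 120$ ($S = - 6 \left(-4\right) 5 = - \left(-24\right) 5 = \left(-1\right) \left(-120\right) = 120$)
$\frac{S + 3926}{1012 + j{\left(d,64 \right)}} = \frac{120 + 3926}{1012 + 64 \left(-1 + 25\right)} = \frac{4046}{1012 + 64 \cdot 24} = \frac{4046}{1012 + 1536} = \frac{4046}{2548} = 4046 \cdot \frac{1}{2548} = \frac{289}{182}$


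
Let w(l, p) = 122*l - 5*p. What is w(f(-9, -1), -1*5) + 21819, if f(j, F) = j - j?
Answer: 21844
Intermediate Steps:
f(j, F) = 0
w(l, p) = -5*p + 122*l
w(f(-9, -1), -1*5) + 21819 = (-(-5)*5 + 122*0) + 21819 = (-5*(-5) + 0) + 21819 = (25 + 0) + 21819 = 25 + 21819 = 21844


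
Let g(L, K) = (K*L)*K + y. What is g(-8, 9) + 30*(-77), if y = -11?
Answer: -2969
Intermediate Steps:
g(L, K) = -11 + L*K**2 (g(L, K) = (K*L)*K - 11 = L*K**2 - 11 = -11 + L*K**2)
g(-8, 9) + 30*(-77) = (-11 - 8*9**2) + 30*(-77) = (-11 - 8*81) - 2310 = (-11 - 648) - 2310 = -659 - 2310 = -2969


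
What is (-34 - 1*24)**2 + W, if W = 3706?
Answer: 7070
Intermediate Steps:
(-34 - 1*24)**2 + W = (-34 - 1*24)**2 + 3706 = (-34 - 24)**2 + 3706 = (-58)**2 + 3706 = 3364 + 3706 = 7070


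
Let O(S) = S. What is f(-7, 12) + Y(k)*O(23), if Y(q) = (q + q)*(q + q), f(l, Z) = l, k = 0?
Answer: -7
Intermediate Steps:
Y(q) = 4*q² (Y(q) = (2*q)*(2*q) = 4*q²)
f(-7, 12) + Y(k)*O(23) = -7 + (4*0²)*23 = -7 + (4*0)*23 = -7 + 0*23 = -7 + 0 = -7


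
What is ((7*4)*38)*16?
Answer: 17024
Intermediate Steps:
((7*4)*38)*16 = (28*38)*16 = 1064*16 = 17024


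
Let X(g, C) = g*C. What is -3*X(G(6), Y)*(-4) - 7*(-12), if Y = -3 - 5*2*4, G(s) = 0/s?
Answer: 84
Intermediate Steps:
G(s) = 0
Y = -43 (Y = -3 - 10*4 = -3 - 40 = -43)
X(g, C) = C*g
-3*X(G(6), Y)*(-4) - 7*(-12) = -(-129)*0*(-4) - 7*(-12) = -3*0*(-4) + 84 = 0*(-4) + 84 = 0 + 84 = 84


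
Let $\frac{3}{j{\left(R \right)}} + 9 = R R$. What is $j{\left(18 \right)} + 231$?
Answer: $\frac{24256}{105} \approx 231.01$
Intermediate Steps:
$j{\left(R \right)} = \frac{3}{-9 + R^{2}}$ ($j{\left(R \right)} = \frac{3}{-9 + R R} = \frac{3}{-9 + R^{2}}$)
$j{\left(18 \right)} + 231 = \frac{3}{-9 + 18^{2}} + 231 = \frac{3}{-9 + 324} + 231 = \frac{3}{315} + 231 = 3 \cdot \frac{1}{315} + 231 = \frac{1}{105} + 231 = \frac{24256}{105}$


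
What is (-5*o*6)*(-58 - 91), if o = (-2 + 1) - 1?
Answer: -8940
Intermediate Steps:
o = -2 (o = -1 - 1 = -2)
(-5*o*6)*(-58 - 91) = (-5*(-2)*6)*(-58 - 91) = (10*6)*(-149) = 60*(-149) = -8940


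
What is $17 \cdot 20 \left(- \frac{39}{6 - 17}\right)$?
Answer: $\frac{13260}{11} \approx 1205.5$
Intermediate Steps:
$17 \cdot 20 \left(- \frac{39}{6 - 17}\right) = 340 \left(- \frac{39}{6 - 17}\right) = 340 \left(- \frac{39}{-11}\right) = 340 \left(\left(-39\right) \left(- \frac{1}{11}\right)\right) = 340 \cdot \frac{39}{11} = \frac{13260}{11}$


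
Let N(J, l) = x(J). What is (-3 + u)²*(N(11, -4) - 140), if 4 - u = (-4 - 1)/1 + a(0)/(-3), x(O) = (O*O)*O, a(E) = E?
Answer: 42876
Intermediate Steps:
x(O) = O³ (x(O) = O²*O = O³)
u = 9 (u = 4 - ((-4 - 1)/1 + 0/(-3)) = 4 - (-5*1 + 0*(-⅓)) = 4 - (-5 + 0) = 4 - 1*(-5) = 4 + 5 = 9)
N(J, l) = J³
(-3 + u)²*(N(11, -4) - 140) = (-3 + 9)²*(11³ - 140) = 6²*(1331 - 140) = 36*1191 = 42876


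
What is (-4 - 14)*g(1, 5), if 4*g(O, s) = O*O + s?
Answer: -27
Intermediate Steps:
g(O, s) = s/4 + O**2/4 (g(O, s) = (O*O + s)/4 = (O**2 + s)/4 = (s + O**2)/4 = s/4 + O**2/4)
(-4 - 14)*g(1, 5) = (-4 - 14)*((1/4)*5 + (1/4)*1**2) = -18*(5/4 + (1/4)*1) = -18*(5/4 + 1/4) = -18*3/2 = -27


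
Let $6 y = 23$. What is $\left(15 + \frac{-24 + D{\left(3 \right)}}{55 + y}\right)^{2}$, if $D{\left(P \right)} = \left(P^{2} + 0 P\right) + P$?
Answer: $\frac{27279729}{124609} \approx 218.92$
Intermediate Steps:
$y = \frac{23}{6}$ ($y = \frac{1}{6} \cdot 23 = \frac{23}{6} \approx 3.8333$)
$D{\left(P \right)} = P + P^{2}$ ($D{\left(P \right)} = \left(P^{2} + 0\right) + P = P^{2} + P = P + P^{2}$)
$\left(15 + \frac{-24 + D{\left(3 \right)}}{55 + y}\right)^{2} = \left(15 + \frac{-24 + 3 \left(1 + 3\right)}{55 + \frac{23}{6}}\right)^{2} = \left(15 + \frac{-24 + 3 \cdot 4}{\frac{353}{6}}\right)^{2} = \left(15 + \left(-24 + 12\right) \frac{6}{353}\right)^{2} = \left(15 - \frac{72}{353}\right)^{2} = \left(\frac{5223}{353}\right)^{2} = \frac{27279729}{124609}$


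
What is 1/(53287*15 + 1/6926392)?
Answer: 6926392/5536299757561 ≈ 1.2511e-6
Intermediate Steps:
1/(53287*15 + 1/6926392) = 1/(799305 + 1/6926392) = 1/(5536299757561/6926392) = 6926392/5536299757561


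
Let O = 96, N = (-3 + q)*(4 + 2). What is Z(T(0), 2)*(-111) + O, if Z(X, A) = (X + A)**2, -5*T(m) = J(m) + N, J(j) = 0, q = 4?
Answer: 624/25 ≈ 24.960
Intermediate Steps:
N = 6 (N = (-3 + 4)*(4 + 2) = 1*6 = 6)
T(m) = -6/5 (T(m) = -(0 + 6)/5 = -1/5*6 = -6/5)
Z(X, A) = (A + X)**2
Z(T(0), 2)*(-111) + O = (2 - 6/5)**2*(-111) + 96 = (4/5)**2*(-111) + 96 = (16/25)*(-111) + 96 = -1776/25 + 96 = 624/25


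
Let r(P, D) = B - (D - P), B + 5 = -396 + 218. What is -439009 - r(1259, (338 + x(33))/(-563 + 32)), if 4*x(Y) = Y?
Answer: -934741925/2124 ≈ -4.4009e+5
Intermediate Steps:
x(Y) = Y/4
B = -183 (B = -5 + (-396 + 218) = -5 - 178 = -183)
r(P, D) = -183 + P - D (r(P, D) = -183 - (D - P) = -183 + (P - D) = -183 + P - D)
-439009 - r(1259, (338 + x(33))/(-563 + 32)) = -439009 - (-183 + 1259 - (338 + (¼)*33)/(-563 + 32)) = -439009 - (-183 + 1259 - (338 + 33/4)/(-531)) = -439009 - (-183 + 1259 - 1385*(-1)/(4*531)) = -439009 - (-183 + 1259 - 1*(-1385/2124)) = -439009 - (-183 + 1259 + 1385/2124) = -439009 - 1*2286809/2124 = -439009 - 2286809/2124 = -934741925/2124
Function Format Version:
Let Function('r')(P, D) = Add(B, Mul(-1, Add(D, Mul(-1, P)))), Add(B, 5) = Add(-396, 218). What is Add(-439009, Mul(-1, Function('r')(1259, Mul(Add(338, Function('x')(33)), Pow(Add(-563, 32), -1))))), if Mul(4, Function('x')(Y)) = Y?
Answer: Rational(-934741925, 2124) ≈ -4.4009e+5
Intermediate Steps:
Function('x')(Y) = Mul(Rational(1, 4), Y)
B = -183 (B = Add(-5, Add(-396, 218)) = Add(-5, -178) = -183)
Function('r')(P, D) = Add(-183, P, Mul(-1, D)) (Function('r')(P, D) = Add(-183, Mul(-1, Add(D, Mul(-1, P)))) = Add(-183, Add(P, Mul(-1, D))) = Add(-183, P, Mul(-1, D)))
Add(-439009, Mul(-1, Function('r')(1259, Mul(Add(338, Function('x')(33)), Pow(Add(-563, 32), -1))))) = Add(-439009, Mul(-1, Add(-183, 1259, Mul(-1, Mul(Add(338, Mul(Rational(1, 4), 33)), Pow(Add(-563, 32), -1)))))) = Add(-439009, Mul(-1, Add(-183, 1259, Mul(-1, Mul(Add(338, Rational(33, 4)), Pow(-531, -1)))))) = Add(-439009, Mul(-1, Add(-183, 1259, Mul(-1, Mul(Rational(1385, 4), Rational(-1, 531)))))) = Add(-439009, Mul(-1, Add(-183, 1259, Mul(-1, Rational(-1385, 2124))))) = Add(-439009, Mul(-1, Add(-183, 1259, Rational(1385, 2124)))) = Add(-439009, Mul(-1, Rational(2286809, 2124))) = Add(-439009, Rational(-2286809, 2124)) = Rational(-934741925, 2124)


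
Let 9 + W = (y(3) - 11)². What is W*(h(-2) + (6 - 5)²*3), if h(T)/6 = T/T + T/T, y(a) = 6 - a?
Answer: 825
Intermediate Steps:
W = 55 (W = -9 + ((6 - 1*3) - 11)² = -9 + ((6 - 3) - 11)² = -9 + (3 - 11)² = -9 + (-8)² = -9 + 64 = 55)
h(T) = 12 (h(T) = 6*(T/T + T/T) = 6*(1 + 1) = 6*2 = 12)
W*(h(-2) + (6 - 5)²*3) = 55*(12 + (6 - 5)²*3) = 55*(12 + 1²*3) = 55*(12 + 1*3) = 55*(12 + 3) = 55*15 = 825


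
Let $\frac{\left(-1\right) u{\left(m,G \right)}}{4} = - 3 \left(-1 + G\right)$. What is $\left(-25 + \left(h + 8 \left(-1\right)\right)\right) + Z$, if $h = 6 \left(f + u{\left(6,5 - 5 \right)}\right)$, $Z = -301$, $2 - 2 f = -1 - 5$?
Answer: $-382$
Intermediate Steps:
$f = 4$ ($f = 1 - \frac{-1 - 5}{2} = 1 - -3 = 1 + 3 = 4$)
$u{\left(m,G \right)} = -12 + 12 G$ ($u{\left(m,G \right)} = - 4 \left(- 3 \left(-1 + G\right)\right) = - 4 \left(3 - 3 G\right) = -12 + 12 G$)
$h = -48$ ($h = 6 \left(4 - \left(12 - 12 \left(5 - 5\right)\right)\right) = 6 \left(4 + \left(-12 + 12 \cdot 0\right)\right) = 6 \left(4 + \left(-12 + 0\right)\right) = 6 \left(4 - 12\right) = 6 \left(-8\right) = -48$)
$\left(-25 + \left(h + 8 \left(-1\right)\right)\right) + Z = \left(-25 + \left(-48 + 8 \left(-1\right)\right)\right) - 301 = \left(-25 - 56\right) - 301 = -81 - 301 = -382$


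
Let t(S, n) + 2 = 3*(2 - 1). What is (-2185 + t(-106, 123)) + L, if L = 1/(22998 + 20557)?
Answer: -95124119/43555 ≈ -2184.0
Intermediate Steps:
t(S, n) = 1 (t(S, n) = -2 + 3*(2 - 1) = -2 + 3*1 = -2 + 3 = 1)
L = 1/43555 ≈ 2.2959e-5
(-2185 + t(-106, 123)) + L = (-2185 + 1) + 1/43555 = -2184 + 1/43555 = -95124119/43555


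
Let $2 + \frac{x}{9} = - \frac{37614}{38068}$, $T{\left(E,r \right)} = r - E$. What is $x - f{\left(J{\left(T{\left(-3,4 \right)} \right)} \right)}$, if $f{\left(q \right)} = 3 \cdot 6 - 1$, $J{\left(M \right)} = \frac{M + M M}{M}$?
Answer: $- \frac{835453}{19034} \approx -43.893$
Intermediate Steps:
$J{\left(M \right)} = \frac{M + M^{2}}{M}$
$f{\left(q \right)} = 17$ ($f{\left(q \right)} = 18 - 1 = 17$)
$x = - \frac{511875}{19034}$ ($x = -18 + 9 \left(- \frac{37614}{38068}\right) = -18 + 9 \left(\left(-37614\right) \frac{1}{38068}\right) = -18 + 9 \left(- \frac{18807}{19034}\right) = -18 - \frac{169263}{19034} = - \frac{511875}{19034} \approx -26.893$)
$x - f{\left(J{\left(T{\left(-3,4 \right)} \right)} \right)} = - \frac{511875}{19034} - 17 = - \frac{835453}{19034}$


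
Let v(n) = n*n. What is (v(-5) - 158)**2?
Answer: 17689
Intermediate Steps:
v(n) = n**2
(v(-5) - 158)**2 = ((-5)**2 - 158)**2 = (25 - 158)**2 = (-133)**2 = 17689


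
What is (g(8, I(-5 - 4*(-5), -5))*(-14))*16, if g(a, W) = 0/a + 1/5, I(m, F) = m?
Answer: -224/5 ≈ -44.800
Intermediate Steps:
g(a, W) = 1/5 (g(a, W) = 0 + 1*(1/5) = 0 + 1/5 = 1/5)
(g(8, I(-5 - 4*(-5), -5))*(-14))*16 = ((1/5)*(-14))*16 = -14/5*16 = -224/5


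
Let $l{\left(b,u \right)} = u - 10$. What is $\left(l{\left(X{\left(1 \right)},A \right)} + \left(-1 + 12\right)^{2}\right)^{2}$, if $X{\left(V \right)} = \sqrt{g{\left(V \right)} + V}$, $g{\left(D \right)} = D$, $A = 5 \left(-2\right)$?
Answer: $10201$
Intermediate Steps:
$A = -10$
$X{\left(V \right)} = \sqrt{2} \sqrt{V}$ ($X{\left(V \right)} = \sqrt{V + V} = \sqrt{2 V} = \sqrt{2} \sqrt{V}$)
$l{\left(b,u \right)} = -10 + u$
$\left(l{\left(X{\left(1 \right)},A \right)} + \left(-1 + 12\right)^{2}\right)^{2} = \left(\left(-10 - 10\right) + \left(-1 + 12\right)^{2}\right)^{2} = \left(-20 + 11^{2}\right)^{2} = \left(-20 + 121\right)^{2} = 101^{2} = 10201$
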